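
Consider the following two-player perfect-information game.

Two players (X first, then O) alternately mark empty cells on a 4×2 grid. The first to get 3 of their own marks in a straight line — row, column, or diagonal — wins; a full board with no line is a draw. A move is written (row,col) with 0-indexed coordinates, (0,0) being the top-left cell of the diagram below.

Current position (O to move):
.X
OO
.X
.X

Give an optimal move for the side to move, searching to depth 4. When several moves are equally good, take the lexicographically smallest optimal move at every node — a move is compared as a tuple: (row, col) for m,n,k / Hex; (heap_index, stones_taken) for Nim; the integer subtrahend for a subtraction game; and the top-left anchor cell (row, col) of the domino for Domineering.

ply 1, O at .X/OO/.X/.X | (0,0)=+0→OX/OO/.X/.X; (2,0)=+1→.X/OO/OX/.X*; (3,0)=+0→.X/OO/.X/OX
ply 2, X at .X/OO/OX/.X | (0,0)=-1→XX/OO/OX/.X*; (3,0)=-1→.X/OO/OX/XX
ply 3, O at XX/OO/OX/.X | (3,0)=+1→XX/OO/OX/OX*
ply 4: XX/OO/OX/OX is terminal -1 (X); from .X/OO/.X/.X depth 4

O's best at [.X/OO/.X/.X]: (2,0)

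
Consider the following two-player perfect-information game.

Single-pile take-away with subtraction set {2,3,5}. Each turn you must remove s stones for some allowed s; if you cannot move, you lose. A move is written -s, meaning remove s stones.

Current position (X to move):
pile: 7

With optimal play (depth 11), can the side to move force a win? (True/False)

ply 1, X at 7 | -2=-1→5*; -3=-1→4; -5=-1→2
ply 2, O at 5 | -2=-1→3; -3=-1→2; -5=+1→0*
ply 3: 0 is terminal -1 (X); from 7 depth 11

X winning at [7]: False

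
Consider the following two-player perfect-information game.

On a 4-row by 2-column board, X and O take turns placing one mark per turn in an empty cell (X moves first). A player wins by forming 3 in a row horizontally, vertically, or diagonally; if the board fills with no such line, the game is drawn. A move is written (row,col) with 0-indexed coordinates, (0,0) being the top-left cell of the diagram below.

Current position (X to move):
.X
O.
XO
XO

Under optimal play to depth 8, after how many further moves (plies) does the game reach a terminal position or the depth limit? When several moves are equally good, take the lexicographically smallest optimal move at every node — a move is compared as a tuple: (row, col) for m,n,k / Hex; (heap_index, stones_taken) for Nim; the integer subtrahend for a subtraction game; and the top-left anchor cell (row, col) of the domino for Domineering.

ply 1, X at .X/O./XO/XO | (0,0)=-1→XX/O./XO/XO; (1,1)=+0→.X/OX/XO/XO*
ply 2, O at .X/OX/XO/XO | (0,0)=+0→OX/OX/XO/XO*
ply 3: OX/OX/XO/XO is terminal +0 (X); from .X/O./XO/XO depth 8

PV length from [.X/O./XO/XO]: 2 plies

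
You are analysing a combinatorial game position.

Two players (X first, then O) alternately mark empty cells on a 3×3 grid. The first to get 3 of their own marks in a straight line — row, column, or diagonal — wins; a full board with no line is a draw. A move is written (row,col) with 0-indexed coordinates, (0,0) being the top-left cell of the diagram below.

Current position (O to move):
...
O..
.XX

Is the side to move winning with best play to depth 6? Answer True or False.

O winning at [.../O../.XX]: True

ply 1, O at .../O../.XX | (0,0)=-1→O../O../.XX; (0,1)=-1→.O./O../.XX; (0,2)=-1→..O/O../.XX; (1,1)=-1→.../OO./.XX; (1,2)=-1→.../O.O/.XX; (2,0)=+1→.../O../OXX*
ply 2, X at .../O../OXX | (0,0)=-1→X../O../OXX*; (0,1)=-1→.X./O../OXX; (0,2)=-1→..X/O../OXX; (1,1)=-1→.../OX./OXX; (1,2)=-1→.../O.X/OXX
ply 3, O at X../O../OXX | (0,1)=-1→XO./O../OXX; (0,2)=-1→X.O/O../OXX; (1,1)=+1→X../OO./OXX*; (1,2)=-1→X../O.O/OXX
ply 4, X at X../OO./OXX | (0,1)=-1→XX./OO./OXX*; (0,2)=-1→X.X/OO./OXX; (1,2)=-1→X../OOX/OXX
ply 5, O at XX./OO./OXX | (0,2)=+1→XXO/OO./OXX*; (1,2)=+1→XX./OOO/OXX
ply 6: XXO/OO./OXX is terminal -1 (X); from .../O../.XX depth 6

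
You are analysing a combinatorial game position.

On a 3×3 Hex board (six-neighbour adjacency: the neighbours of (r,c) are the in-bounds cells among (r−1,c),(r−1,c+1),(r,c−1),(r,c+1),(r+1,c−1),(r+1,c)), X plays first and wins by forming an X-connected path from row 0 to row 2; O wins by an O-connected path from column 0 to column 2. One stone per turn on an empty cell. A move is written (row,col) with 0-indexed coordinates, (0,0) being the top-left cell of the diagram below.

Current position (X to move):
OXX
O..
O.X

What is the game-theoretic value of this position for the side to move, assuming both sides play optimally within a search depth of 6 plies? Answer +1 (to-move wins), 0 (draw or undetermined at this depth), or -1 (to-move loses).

p1 X@[OXX/O../O.X]: (1,1)[OXX/OX./O.X]+1* (1,2)[OXX/O.X/O.X]+1 (2,1)[OXX/O../OXX]+1
p2 O@[OXX/OX./O.X]: (1,2)[OXX/OXO/O.X]-1* (2,1)[OXX/OX./OOX]-1
p3 X@[OXX/OXO/O.X]: (2,1)[OXX/OXO/OXX]+1*
p4 O@[OXX/OXO/OXX] terminal -1; root [OXX/O../O.X] d6

value(OXX/O../O.X, X) = +1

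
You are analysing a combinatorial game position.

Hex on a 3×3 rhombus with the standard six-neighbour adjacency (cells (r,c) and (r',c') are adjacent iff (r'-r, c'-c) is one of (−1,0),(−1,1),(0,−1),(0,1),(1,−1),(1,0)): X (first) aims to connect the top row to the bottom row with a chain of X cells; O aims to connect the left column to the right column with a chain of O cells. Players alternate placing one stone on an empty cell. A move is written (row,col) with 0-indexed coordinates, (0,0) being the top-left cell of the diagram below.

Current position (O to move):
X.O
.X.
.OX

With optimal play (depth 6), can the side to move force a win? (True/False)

O winning at [X.O/.X./.OX]: False

[X.O/.X./.OX] O move#1: (0,1):-1/XOO/.X./.OX*, (1,0):-1/X.O/OX./.OX, (1,2):-1/X.O/.XO/.OX, (2,0):-1/X.O/.X./OOX
[XOO/.X./.OX] X move#2: (1,0):+1/XOO/XX./.OX*, (1,2):-1/XOO/.XX/.OX, (2,0):-1/XOO/.X./XOX
[XOO/XX./.OX] O move#3: (1,2):-1/XOO/XXO/.OX*, (2,0):-1/XOO/XX./OOX
[XOO/XXO/.OX] X move#4: (2,0):+1/XOO/XXO/XOX*
[XOO/XXO/XOX] end (terminal -1, O#5); searched X.O/.X./.OX to 6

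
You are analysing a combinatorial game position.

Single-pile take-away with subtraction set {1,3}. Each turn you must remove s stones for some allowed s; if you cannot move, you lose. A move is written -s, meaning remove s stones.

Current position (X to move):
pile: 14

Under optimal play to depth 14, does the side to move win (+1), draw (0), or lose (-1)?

value(14, X) = -1

ply 1, X at 14 | -1=-1→13*; -3=-1→11
ply 2, O at 13 | -1=+1→12*; -3=+1→10
ply 3, X at 12 | -1=-1→11*; -3=-1→9
ply 4, O at 11 | -1=+1→10*; -3=+1→8
ply 5, X at 10 | -1=-1→9*; -3=-1→7
ply 6, O at 9 | -1=+1→8*; -3=+1→6
ply 7, X at 8 | -1=-1→7*; -3=-1→5
ply 8, O at 7 | -1=+1→6*; -3=+1→4
ply 9, X at 6 | -1=-1→5*; -3=-1→3
ply 10, O at 5 | -1=+1→4*; -3=+1→2
ply 11, X at 4 | -1=-1→3*; -3=-1→1
ply 12, O at 3 | -1=+1→2*; -3=+1→0
ply 13, X at 2 | -1=-1→1*
ply 14, O at 1 | -1=+1→0*
ply 15: 0 is terminal -1 (X); from 14 depth 14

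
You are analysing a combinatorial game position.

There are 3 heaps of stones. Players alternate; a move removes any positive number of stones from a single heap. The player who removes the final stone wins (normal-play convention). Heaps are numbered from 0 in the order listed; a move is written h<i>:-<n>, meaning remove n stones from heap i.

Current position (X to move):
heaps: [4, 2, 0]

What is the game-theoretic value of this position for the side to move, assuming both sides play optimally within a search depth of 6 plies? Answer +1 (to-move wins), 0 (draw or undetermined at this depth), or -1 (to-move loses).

value((4,2,0), X) = +1

ply 1, X at (4,2,0) | h0:-1=-1→(3,2,0); h0:-2=+1→(2,2,0)*; h0:-3=-1→(1,2,0); h0:-4=-1→(0,2,0); h1:-1=-1→(4,1,0); h1:-2=-1→(4,0,0)
ply 2, O at (2,2,0) | h0:-1=-1→(1,2,0)*; h0:-2=-1→(0,2,0); h1:-1=-1→(2,1,0); h1:-2=-1→(2,0,0)
ply 3, X at (1,2,0) | h0:-1=-1→(0,2,0); h1:-1=+1→(1,1,0)*; h1:-2=-1→(1,0,0)
ply 4, O at (1,1,0) | h0:-1=-1→(0,1,0)*; h1:-1=-1→(1,0,0)
ply 5, X at (0,1,0) | h1:-1=+1→(0,0,0)*
ply 6: (0,0,0) is terminal -1 (O); from (4,2,0) depth 6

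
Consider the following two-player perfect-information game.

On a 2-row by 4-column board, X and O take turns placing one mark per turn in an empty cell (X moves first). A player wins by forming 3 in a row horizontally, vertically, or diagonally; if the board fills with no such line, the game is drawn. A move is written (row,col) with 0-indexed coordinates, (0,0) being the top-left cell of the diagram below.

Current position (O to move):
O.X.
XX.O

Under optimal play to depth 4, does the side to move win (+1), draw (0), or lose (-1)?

value(O.X./XX.O, O) = 0

p1 O@[O.X./XX.O]: (0,1)[OOX./XX.O]-1 (0,3)[O.XO/XX.O]-1 (1,2)[O.X./XXOO]+0*
p2 X@[O.X./XXOO]: (0,1)[OXX./XXOO]+0* (0,3)[O.XX/XXOO]+0
p3 O@[OXX./XXOO]: (0,3)[OXXO/XXOO]+0*
p4 X@[OXXO/XXOO] terminal +0; root [O.X./XX.O] d4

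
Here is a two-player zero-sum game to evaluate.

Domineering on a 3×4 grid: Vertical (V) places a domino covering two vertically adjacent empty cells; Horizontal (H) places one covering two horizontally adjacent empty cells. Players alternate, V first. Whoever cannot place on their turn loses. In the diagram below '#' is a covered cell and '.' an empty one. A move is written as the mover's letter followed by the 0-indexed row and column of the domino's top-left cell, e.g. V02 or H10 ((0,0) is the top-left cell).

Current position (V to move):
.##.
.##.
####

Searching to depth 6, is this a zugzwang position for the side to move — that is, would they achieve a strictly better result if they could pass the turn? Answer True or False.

[.##./.##./####] V move#1: V00:+1/###./###./####*, V03:+1/.###/.###/####
[###./###./####] end (terminal -1, H#2); searched .##./.##./#### to 6
if V skipped the turn, H would face:
~ [.##./.##./####] end (terminal -1, H#1); searched .##./.##./#### to 6
compare (V): move=+1 vs pass=+1

zugzwang(.##./.##./####, V) = False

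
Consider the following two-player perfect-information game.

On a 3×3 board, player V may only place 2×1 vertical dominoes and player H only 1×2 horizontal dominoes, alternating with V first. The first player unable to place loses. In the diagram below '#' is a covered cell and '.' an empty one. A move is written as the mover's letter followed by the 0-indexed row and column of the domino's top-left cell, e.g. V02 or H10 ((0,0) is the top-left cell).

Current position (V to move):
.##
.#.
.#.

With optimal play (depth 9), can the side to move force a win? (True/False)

V winning at [.##/.#./.#.]: True

p1 V@[.##/.#./.#.]: V00[###/##./.#.]+1* V10[.##/##./##.]+1 V12[.##/.##/.##]+1
p2 H@[###/##./.#.] terminal -1; root [.##/.#./.#.] d9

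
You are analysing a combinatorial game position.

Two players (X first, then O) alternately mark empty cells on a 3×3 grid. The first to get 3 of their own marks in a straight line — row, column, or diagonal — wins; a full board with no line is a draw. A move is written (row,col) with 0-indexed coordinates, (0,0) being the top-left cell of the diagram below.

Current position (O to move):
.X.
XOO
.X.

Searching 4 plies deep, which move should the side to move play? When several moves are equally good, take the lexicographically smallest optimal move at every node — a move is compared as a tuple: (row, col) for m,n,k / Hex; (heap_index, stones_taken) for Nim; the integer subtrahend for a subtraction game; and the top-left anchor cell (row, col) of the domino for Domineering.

ply 1, O at .X./XOO/.X. | (0,0)=+0→OX./XOO/.X.; (0,2)=+1→.XO/XOO/.X.*; (2,0)=+0→.X./XOO/OX.; (2,2)=+1→.X./XOO/.XO
ply 2, X at .XO/XOO/.X. | (0,0)=-1→XXO/XOO/.X.*; (2,0)=-1→.XO/XOO/XX.; (2,2)=-1→.XO/XOO/.XX
ply 3, O at XXO/XOO/.X. | (2,0)=+1→XXO/XOO/OX.*; (2,2)=+1→XXO/XOO/.XO
ply 4: XXO/XOO/OX. is terminal -1 (X); from .X./XOO/.X. depth 4

O's best at [.X./XOO/.X.]: (0,2)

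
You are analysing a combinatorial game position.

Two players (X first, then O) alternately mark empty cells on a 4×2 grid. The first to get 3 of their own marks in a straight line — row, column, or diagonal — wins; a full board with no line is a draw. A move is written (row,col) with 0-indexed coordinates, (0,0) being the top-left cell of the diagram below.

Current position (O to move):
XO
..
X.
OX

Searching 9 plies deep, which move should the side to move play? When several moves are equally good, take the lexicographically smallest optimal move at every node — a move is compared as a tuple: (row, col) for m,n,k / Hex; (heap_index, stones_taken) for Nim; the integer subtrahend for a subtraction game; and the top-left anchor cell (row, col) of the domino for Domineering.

O's best at [XO/../X./OX]: (1,0)

ply 1, O at XO/../X./OX | (1,0)=+0→XO/O./X./OX*; (1,1)=-1→XO/.O/X./OX; (2,1)=-1→XO/../XO/OX
ply 2, X at XO/O./X./OX | (1,1)=+0→XO/OX/X./OX*; (2,1)=+0→XO/O./XX/OX
ply 3, O at XO/OX/X./OX | (2,1)=+0→XO/OX/XO/OX*
ply 4: XO/OX/XO/OX is terminal +0 (X); from XO/../X./OX depth 9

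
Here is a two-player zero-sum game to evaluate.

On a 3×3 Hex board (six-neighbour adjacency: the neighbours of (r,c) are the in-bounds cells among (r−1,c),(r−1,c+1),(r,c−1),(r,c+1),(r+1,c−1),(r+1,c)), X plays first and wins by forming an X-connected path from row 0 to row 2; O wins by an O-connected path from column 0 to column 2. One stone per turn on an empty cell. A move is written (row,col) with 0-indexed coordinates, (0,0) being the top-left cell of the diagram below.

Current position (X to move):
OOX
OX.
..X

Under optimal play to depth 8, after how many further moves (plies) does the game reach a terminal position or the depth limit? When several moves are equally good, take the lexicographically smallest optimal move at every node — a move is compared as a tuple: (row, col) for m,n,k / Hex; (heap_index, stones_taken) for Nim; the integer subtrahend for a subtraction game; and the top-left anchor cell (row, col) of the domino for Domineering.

[OOX/OX./..X] X move#1: (1,2):+1/OOX/OXX/..X*, (2,0):+1/OOX/OX./X.X, (2,1):+1/OOX/OX./.XX
[OOX/OXX/..X] end (terminal -1, O#2); searched OOX/OX./..X to 8

PV length from [OOX/OX./..X]: 1 ply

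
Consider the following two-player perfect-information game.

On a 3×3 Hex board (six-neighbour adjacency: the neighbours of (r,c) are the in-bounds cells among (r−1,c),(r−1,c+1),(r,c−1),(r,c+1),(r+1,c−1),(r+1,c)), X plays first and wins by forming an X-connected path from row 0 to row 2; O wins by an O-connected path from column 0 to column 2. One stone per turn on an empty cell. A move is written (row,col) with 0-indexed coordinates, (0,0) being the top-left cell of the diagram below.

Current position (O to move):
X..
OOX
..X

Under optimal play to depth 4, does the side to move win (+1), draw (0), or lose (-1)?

value(X../OOX/..X, O) = +1

ply 1, O at X../OOX/..X | (0,1)=-1→XO./OOX/..X; (0,2)=+1→X.O/OOX/..X*; (2,0)=-1→X../OOX/O.X; (2,1)=-1→X../OOX/.OX
ply 2: X.O/OOX/..X is terminal -1 (X); from X../OOX/..X depth 4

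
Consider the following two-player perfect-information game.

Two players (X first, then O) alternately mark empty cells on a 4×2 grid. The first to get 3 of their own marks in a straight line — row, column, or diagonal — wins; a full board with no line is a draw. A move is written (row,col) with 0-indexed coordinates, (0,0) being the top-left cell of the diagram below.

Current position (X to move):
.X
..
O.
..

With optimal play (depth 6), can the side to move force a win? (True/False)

p1 X@[.X/../O./..]: (0,0)[XX/../O./..]+0* (1,0)[.X/X./O./..]+0 (1,1)[.X/.X/O./..]+0 (2,1)[.X/../OX/..]+0 (3,0)[.X/../O./X.]+0 (3,1)[.X/../O./.X]-1
p2 O@[XX/../O./..]: (1,0)[XX/O./O./..]+0* (1,1)[XX/.O/O./..]+0 (2,1)[XX/../OO/..]+0 (3,0)[XX/../O./O.]+0 (3,1)[XX/../O./.O]+0
p3 X@[XX/O./O./..]: (1,1)[XX/OX/O./..]-1 (2,1)[XX/O./OX/..]-1 (3,0)[XX/O./O./X.]+0* (3,1)[XX/O./O./.X]-1
p4 O@[XX/O./O./X.]: (1,1)[XX/OO/O./X.]+0* (2,1)[XX/O./OO/X.]+0 (3,1)[XX/O./O./XO]+0
p5 X@[XX/OO/O./X.]: (2,1)[XX/OO/OX/X.]+0* (3,1)[XX/OO/O./XX]+0
p6 O@[XX/OO/OX/X.]: (3,1)[XX/OO/OX/XO]+0*
p7 X@[XX/OO/OX/XO] terminal +0; root [.X/../O./..] d6

X winning at [.X/../O./..]: False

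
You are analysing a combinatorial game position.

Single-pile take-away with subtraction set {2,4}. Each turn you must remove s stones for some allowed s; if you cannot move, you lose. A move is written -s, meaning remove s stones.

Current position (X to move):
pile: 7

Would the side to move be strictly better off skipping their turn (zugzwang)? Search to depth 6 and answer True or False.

ply 1, X at 7 | -2=-1→5*; -4=-1→3
ply 2, O at 5 | -2=-1→3; -4=+1→1*
ply 3: 1 is terminal -1 (X); from 7 depth 6
suppose X passes — search the same position with O to move:
pass> ply 1, O at 7 | -2=-1→5*; -4=-1→3
pass> ply 2, X at 5 | -2=-1→3; -4=+1→1*
pass> ply 3: 1 is terminal -1 (O); from 7 depth 6
for X: play -1, pass +1

zugzwang(7, X) = True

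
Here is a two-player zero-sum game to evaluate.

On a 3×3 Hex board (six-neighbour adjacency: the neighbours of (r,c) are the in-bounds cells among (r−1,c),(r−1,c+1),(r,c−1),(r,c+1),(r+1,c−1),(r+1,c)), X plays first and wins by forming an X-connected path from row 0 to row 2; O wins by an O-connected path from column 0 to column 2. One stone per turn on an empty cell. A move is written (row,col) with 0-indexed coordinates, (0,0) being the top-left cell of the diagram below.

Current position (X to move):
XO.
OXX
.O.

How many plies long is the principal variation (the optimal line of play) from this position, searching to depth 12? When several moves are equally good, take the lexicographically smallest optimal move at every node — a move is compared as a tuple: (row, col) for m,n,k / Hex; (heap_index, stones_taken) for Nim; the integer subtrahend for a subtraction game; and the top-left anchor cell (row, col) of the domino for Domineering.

[XO./OXX/.O.] X move#1: (0,2):+1/XOX/OXX/.O.*, (2,0):-1/XO./OXX/XO., (2,2):-1/XO./OXX/.OX
[XOX/OXX/.O.] O move#2: (2,0):-1/XOX/OXX/OO.*, (2,2):-1/XOX/OXX/.OO
[XOX/OXX/OO.] X move#3: (2,2):+1/XOX/OXX/OOX*
[XOX/OXX/OOX] end (terminal -1, O#4); searched XO./OXX/.O. to 12

PV length from [XO./OXX/.O.]: 3 plies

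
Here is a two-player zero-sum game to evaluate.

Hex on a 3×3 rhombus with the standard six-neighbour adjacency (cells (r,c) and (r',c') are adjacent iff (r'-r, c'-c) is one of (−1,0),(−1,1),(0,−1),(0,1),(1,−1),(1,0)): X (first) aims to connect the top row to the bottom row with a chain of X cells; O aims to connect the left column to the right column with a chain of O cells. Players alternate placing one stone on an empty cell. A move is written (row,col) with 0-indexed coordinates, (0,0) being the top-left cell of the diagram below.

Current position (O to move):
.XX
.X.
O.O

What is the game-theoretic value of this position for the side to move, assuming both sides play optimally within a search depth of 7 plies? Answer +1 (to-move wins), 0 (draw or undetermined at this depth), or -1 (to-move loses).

value(.XX/.X./O.O, O) = +1

ply 1, O at .XX/.X./O.O | (0,0)=-1→OXX/.X./O.O; (1,0)=-1→.XX/OX./O.O; (1,2)=-1→.XX/.XO/O.O; (2,1)=+1→.XX/.X./OOO*
ply 2: .XX/.X./OOO is terminal -1 (X); from .XX/.X./O.O depth 7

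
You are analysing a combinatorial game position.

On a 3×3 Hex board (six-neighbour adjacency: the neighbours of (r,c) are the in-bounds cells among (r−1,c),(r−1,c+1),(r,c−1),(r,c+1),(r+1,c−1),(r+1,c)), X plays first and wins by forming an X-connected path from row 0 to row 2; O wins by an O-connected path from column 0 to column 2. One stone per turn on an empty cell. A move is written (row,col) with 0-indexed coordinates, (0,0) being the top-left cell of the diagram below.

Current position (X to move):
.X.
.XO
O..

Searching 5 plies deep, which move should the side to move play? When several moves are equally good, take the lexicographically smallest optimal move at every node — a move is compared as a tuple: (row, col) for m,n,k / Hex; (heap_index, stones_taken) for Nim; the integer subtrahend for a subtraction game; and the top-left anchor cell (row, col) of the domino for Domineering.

p1 X@[.X./.XO/O..]: (0,0)[XX./.XO/O..]-1 (0,2)[.XX/.XO/O..]-1 (1,0)[.X./XXO/O..]-1 (2,1)[.X./.XO/OX.]+1* (2,2)[.X./.XO/O.X]-1
p2 O@[.X./.XO/OX.] terminal -1; root [.X./.XO/O..] d5

X's best at [.X./.XO/O..]: (2,1)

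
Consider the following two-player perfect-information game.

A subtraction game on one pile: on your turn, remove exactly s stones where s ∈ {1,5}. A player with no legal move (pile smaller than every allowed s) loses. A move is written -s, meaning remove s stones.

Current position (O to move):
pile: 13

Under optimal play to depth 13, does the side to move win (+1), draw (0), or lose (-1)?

value(13, O) = +1

p1 O@[13]: -1[12]+1* -5[8]+1
p2 X@[12]: -1[11]-1* -5[7]-1
p3 O@[11]: -1[10]+1* -5[6]+1
p4 X@[10]: -1[9]-1* -5[5]-1
p5 O@[9]: -1[8]+1* -5[4]+1
p6 X@[8]: -1[7]-1* -5[3]-1
p7 O@[7]: -1[6]+1* -5[2]+1
p8 X@[6]: -1[5]-1* -5[1]-1
p9 O@[5]: -1[4]+1* -5[0]+1
p10 X@[4]: -1[3]-1*
p11 O@[3]: -1[2]+1*
p12 X@[2]: -1[1]-1*
p13 O@[1]: -1[0]+1*
p14 X@[0] terminal -1; root [13] d13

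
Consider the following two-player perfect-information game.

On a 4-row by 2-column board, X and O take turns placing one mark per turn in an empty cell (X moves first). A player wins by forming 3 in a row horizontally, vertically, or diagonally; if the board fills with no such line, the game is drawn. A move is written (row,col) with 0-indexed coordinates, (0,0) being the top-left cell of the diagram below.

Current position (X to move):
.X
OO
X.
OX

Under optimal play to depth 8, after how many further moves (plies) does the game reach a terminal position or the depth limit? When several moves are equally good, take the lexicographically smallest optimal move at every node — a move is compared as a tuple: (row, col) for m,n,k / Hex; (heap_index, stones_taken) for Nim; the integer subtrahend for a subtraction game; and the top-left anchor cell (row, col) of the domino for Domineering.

[.X/OO/X./OX] X move#1: (0,0):+0/XX/OO/X./OX*, (2,1):+0/.X/OO/XX/OX
[XX/OO/X./OX] O move#2: (2,1):+0/XX/OO/XO/OX*
[XX/OO/XO/OX] end (terminal +0, X#3); searched .X/OO/X./OX to 8

PV length from [.X/OO/X./OX]: 2 plies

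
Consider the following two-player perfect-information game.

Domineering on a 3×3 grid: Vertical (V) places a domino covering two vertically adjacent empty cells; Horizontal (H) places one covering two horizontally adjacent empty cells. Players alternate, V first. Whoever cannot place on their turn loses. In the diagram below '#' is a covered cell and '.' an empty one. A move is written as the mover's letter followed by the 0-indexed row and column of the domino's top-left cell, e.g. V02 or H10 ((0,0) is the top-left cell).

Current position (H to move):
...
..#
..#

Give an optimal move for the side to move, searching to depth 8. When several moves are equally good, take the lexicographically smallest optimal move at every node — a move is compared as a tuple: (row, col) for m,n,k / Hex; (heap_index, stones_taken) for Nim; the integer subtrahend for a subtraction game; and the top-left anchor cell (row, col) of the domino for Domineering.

H's best at [.../..#/..#]: H10

p1 H@[.../..#/..#]: H00[##./..#/..#]-1 H01[.##/..#/..#]-1 H10[.../###/..#]+1* H20[.../..#/###]-1
p2 V@[.../###/..#] terminal -1; root [.../..#/..#] d8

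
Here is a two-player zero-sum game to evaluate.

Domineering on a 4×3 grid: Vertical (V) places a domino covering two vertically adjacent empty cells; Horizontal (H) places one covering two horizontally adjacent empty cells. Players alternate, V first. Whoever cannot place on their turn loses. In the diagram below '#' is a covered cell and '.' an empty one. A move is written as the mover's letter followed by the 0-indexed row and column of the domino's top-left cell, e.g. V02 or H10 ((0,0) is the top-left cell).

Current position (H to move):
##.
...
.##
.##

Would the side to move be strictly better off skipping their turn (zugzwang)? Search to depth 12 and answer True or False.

[##./.../.##/.##] H move#1: H10:-1/##./##./.##/.##*, H11:-1/##./.##/.##/.##
[##./##./.##/.##] V move#2: V02:+1/###/###/.##/.##*, V20:+1/##./##./###/###
[###/###/.##/.##] end (terminal -1, H#3); searched ##./.../.##/.## to 12
if H skipped the turn, V would face:
~ [##./.../.##/.##] V move#1: V02:+1/###/..#/.##/.##*, V10:-1/##./#../###/.##, V20:-1/##./.../###/###
~ [###/..#/.##/.##] H move#2: H10:-1/###/###/.##/.##*
~ [###/###/.##/.##] V move#3: V20:+1/###/###/###/###*
~ [###/###/###/###] end (terminal -1, H#4); searched ##./.../.##/.## to 12
compare (H): move=-1 vs pass=-1

zugzwang(##./.../.##/.##, H) = False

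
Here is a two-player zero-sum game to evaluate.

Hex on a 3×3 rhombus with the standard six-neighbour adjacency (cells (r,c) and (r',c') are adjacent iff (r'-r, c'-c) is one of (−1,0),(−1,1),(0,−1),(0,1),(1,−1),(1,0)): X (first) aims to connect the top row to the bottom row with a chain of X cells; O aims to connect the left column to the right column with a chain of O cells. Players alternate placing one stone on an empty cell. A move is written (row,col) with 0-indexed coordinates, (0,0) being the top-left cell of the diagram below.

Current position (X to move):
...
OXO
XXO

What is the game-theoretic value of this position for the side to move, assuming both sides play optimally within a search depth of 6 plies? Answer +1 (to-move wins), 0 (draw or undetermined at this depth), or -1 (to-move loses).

value(.../OXO/XXO, X) = +1

[.../OXO/XXO] X move#1: (0,0):+1/X../OXO/XXO*, (0,1):+1/.X./OXO/XXO, (0,2):+1/..X/OXO/XXO
[X../OXO/XXO] O move#2: (0,1):-1/XO./OXO/XXO*, (0,2):-1/X.O/OXO/XXO
[XO./OXO/XXO] X move#3: (0,2):+1/XOX/OXO/XXO*
[XOX/OXO/XXO] end (terminal -1, O#4); searched .../OXO/XXO to 6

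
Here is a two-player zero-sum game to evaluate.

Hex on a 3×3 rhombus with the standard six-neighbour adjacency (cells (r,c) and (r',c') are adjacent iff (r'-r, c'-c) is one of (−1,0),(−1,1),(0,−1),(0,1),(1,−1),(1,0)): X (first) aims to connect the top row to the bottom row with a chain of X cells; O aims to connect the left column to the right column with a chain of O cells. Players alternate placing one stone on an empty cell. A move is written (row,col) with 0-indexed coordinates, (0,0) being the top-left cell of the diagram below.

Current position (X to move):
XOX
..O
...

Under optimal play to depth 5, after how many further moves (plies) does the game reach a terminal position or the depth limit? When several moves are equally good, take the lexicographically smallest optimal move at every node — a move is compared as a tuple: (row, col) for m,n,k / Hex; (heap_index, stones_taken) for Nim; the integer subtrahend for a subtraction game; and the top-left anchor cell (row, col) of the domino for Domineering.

PV length from [XOX/..O/...]: 3 plies

p1 X@[XOX/..O/...]: (1,0)[XOX/X.O/...]-1 (1,1)[XOX/.XO/...]+1* (2,0)[XOX/..O/X..]+1 (2,1)[XOX/..O/.X.]-1 (2,2)[XOX/..O/..X]-1
p2 O@[XOX/.XO/...]: (1,0)[XOX/OXO/...]-1* (2,0)[XOX/.XO/O..]-1 (2,1)[XOX/.XO/.O.]-1 (2,2)[XOX/.XO/..O]-1
p3 X@[XOX/OXO/...]: (2,0)[XOX/OXO/X..]+1* (2,1)[XOX/OXO/.X.]+1 (2,2)[XOX/OXO/..X]+1
p4 O@[XOX/OXO/X..] terminal -1; root [XOX/..O/...] d5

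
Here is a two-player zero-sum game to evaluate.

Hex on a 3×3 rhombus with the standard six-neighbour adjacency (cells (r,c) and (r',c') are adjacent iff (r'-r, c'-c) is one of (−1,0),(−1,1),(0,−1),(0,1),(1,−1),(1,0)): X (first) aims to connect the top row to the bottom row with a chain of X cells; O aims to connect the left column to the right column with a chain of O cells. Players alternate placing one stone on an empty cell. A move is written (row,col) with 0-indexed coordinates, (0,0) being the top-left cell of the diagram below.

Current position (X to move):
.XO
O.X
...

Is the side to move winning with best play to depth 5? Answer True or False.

X winning at [.XO/O.X/...]: True

ply 1, X at .XO/O.X/... | (0,0)=-1→XXO/O.X/...; (1,1)=+1→.XO/OXX/...*; (2,0)=-1→.XO/O.X/X..; (2,1)=-1→.XO/O.X/.X.; (2,2)=-1→.XO/O.X/..X
ply 2, O at .XO/OXX/... | (0,0)=-1→OXO/OXX/...*; (2,0)=-1→.XO/OXX/O..; (2,1)=-1→.XO/OXX/.O.; (2,2)=-1→.XO/OXX/..O
ply 3, X at OXO/OXX/... | (2,0)=+1→OXO/OXX/X..*; (2,1)=+1→OXO/OXX/.X.; (2,2)=+1→OXO/OXX/..X
ply 4: OXO/OXX/X.. is terminal -1 (O); from .XO/O.X/... depth 5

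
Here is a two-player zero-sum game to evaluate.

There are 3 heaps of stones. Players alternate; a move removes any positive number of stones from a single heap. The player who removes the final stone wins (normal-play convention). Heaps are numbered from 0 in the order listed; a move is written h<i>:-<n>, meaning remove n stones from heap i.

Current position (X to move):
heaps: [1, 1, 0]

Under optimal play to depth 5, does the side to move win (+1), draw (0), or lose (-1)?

[(1,1,0)] X move#1: h0:-1:-1/(0,1,0)*, h1:-1:-1/(1,0,0)
[(0,1,0)] O move#2: h1:-1:+1/(0,0,0)*
[(0,0,0)] end (terminal -1, X#3); searched (1,1,0) to 5

value((1,1,0), X) = -1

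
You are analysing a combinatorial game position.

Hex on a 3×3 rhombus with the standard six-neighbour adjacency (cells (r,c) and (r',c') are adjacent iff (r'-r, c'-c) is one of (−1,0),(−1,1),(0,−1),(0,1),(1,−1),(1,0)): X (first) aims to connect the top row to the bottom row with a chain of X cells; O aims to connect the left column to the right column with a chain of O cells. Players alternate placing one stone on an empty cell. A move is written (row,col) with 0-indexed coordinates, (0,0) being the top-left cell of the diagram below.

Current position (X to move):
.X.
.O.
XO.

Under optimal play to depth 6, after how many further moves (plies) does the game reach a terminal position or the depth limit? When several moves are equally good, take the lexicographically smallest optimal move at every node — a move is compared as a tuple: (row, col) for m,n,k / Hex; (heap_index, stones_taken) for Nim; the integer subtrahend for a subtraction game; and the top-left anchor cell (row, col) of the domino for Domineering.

ply 1, X at .X./.O./XO. | (0,0)=-1→XX./.O./XO.; (0,2)=-1→.XX/.O./XO.; (1,0)=+1→.X./XO./XO.*; (1,2)=-1→.X./.OX/XO.; (2,2)=-1→.X./.O./XOX
ply 2: .X./XO./XO. is terminal -1 (O); from .X./.O./XO. depth 6

PV length from [.X./.O./XO.]: 1 ply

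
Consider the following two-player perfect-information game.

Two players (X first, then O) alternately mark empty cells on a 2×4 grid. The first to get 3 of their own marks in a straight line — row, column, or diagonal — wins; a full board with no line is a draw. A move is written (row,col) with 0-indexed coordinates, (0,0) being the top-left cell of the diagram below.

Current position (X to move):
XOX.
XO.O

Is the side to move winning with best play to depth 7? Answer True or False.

p1 X@[XOX./XO.O]: (0,3)[XOXX/XO.O]-1 (1,2)[XOX./XOXO]+0*
p2 O@[XOX./XOXO]: (0,3)[XOXO/XOXO]+0*
p3 X@[XOXO/XOXO] terminal +0; root [XOX./XO.O] d7

X winning at [XOX./XO.O]: False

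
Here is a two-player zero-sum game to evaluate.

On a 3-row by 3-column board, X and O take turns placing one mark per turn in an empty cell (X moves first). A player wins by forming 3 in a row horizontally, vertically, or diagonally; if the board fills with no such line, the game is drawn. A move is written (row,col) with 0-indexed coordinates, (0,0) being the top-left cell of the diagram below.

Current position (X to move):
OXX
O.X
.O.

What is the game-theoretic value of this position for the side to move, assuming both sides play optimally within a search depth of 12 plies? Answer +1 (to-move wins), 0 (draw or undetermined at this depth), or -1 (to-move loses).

value(OXX/O.X/.O., X) = +1

p1 X@[OXX/O.X/.O.]: (1,1)[OXX/OXX/.O.]-1 (2,0)[OXX/O.X/XO.]+1* (2,2)[OXX/O.X/.OX]+1
p2 O@[OXX/O.X/XO.]: (1,1)[OXX/OOX/XO.]-1* (2,2)[OXX/O.X/XOO]-1
p3 X@[OXX/OOX/XO.]: (2,2)[OXX/OOX/XOX]+1*
p4 O@[OXX/OOX/XOX] terminal -1; root [OXX/O.X/.O.] d12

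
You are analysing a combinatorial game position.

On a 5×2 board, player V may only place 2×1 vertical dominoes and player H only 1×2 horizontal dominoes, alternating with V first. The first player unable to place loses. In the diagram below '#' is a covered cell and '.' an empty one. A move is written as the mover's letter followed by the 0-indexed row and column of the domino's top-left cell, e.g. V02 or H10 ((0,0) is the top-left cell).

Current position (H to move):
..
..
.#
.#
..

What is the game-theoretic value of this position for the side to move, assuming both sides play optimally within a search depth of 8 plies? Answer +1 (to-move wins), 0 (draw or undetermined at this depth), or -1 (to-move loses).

value(../../.#/.#/.., H) = +1

ply 1, H at ../../.#/.#/.. | H00=+1→##/../.#/.#/..*; H10=+1→../##/.#/.#/..; H40=-1→../../.#/.#/##
ply 2, V at ##/../.#/.#/.. | V10=-1→##/#./##/.#/..*; V20=-1→##/../##/##/..; V30=-1→##/../.#/##/#.
ply 3, H at ##/#./##/.#/.. | H40=+1→##/#./##/.#/##*
ply 4: ##/#./##/.#/## is terminal -1 (V); from ../../.#/.#/.. depth 8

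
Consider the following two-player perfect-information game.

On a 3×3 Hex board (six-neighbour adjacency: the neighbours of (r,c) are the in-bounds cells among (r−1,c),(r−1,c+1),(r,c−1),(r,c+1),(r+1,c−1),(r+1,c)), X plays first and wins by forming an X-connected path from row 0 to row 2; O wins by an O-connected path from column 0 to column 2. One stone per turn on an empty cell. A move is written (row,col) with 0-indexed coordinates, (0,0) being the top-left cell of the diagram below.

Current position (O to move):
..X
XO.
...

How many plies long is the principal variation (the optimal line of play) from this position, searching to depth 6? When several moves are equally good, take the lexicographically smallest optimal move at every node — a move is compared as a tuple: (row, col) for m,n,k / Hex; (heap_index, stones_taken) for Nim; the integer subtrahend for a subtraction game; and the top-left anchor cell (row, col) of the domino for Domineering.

PV length from [..X/XO./...]: 4 plies

p1 O@[..X/XO./...]: (0,0)[O.X/XO./...]-1* (0,1)[.OX/XO./...]-1 (1,2)[..X/XOO/...]-1 (2,0)[..X/XO./O..]-1 (2,1)[..X/XO./.O.]-1 (2,2)[..X/XO./..O]-1
p2 X@[O.X/XO./...]: (0,1)[OXX/XO./...]+1* (1,2)[O.X/XOX/...]+1 (2,0)[O.X/XO./X..]+1 (2,1)[O.X/XO./.X.]-1 (2,2)[O.X/XO./..X]-1
p3 O@[OXX/XO./...]: (1,2)[OXX/XOO/...]-1* (2,0)[OXX/XO./O..]-1 (2,1)[OXX/XO./.O.]-1 (2,2)[OXX/XO./..O]-1
p4 X@[OXX/XOO/...]: (2,0)[OXX/XOO/X..]+1* (2,1)[OXX/XOO/.X.]-1 (2,2)[OXX/XOO/..X]-1
p5 O@[OXX/XOO/X..] terminal -1; root [..X/XO./...] d6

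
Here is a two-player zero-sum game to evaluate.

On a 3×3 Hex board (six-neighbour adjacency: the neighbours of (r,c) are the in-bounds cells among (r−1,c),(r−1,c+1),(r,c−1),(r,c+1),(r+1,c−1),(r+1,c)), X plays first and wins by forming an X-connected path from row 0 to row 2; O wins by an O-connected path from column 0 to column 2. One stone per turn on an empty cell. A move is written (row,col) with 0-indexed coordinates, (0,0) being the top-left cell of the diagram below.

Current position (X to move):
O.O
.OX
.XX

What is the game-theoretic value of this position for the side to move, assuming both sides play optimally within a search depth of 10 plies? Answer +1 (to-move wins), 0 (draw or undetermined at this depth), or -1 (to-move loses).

[O.O/.OX/.XX] X move#1: (0,1):-1/OXO/.OX/.XX*, (1,0):-1/O.O/XOX/.XX, (2,0):-1/O.O/.OX/XXX
[OXO/.OX/.XX] O move#2: (1,0):+1/OXO/OOX/.XX*, (2,0):+1/OXO/.OX/OXX
[OXO/OOX/.XX] end (terminal -1, X#3); searched O.O/.OX/.XX to 10

value(O.O/.OX/.XX, X) = -1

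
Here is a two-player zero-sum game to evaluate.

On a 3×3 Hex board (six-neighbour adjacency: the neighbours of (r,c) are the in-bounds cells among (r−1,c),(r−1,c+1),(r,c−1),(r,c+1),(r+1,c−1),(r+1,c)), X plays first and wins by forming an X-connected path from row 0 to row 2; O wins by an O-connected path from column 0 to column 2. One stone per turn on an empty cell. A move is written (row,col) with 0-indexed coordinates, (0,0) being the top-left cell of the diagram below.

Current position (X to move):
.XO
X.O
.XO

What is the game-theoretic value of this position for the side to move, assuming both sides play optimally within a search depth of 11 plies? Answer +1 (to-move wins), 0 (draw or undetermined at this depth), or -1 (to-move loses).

value(.XO/X.O/.XO, X) = +1

ply 1, X at .XO/X.O/.XO | (0,0)=+1→XXO/X.O/.XO*; (1,1)=+1→.XO/XXO/.XO; (2,0)=+1→.XO/X.O/XXO
ply 2, O at XXO/X.O/.XO | (1,1)=-1→XXO/XOO/.XO*; (2,0)=-1→XXO/X.O/OXO
ply 3, X at XXO/XOO/.XO | (2,0)=+1→XXO/XOO/XXO*
ply 4: XXO/XOO/XXO is terminal -1 (O); from .XO/X.O/.XO depth 11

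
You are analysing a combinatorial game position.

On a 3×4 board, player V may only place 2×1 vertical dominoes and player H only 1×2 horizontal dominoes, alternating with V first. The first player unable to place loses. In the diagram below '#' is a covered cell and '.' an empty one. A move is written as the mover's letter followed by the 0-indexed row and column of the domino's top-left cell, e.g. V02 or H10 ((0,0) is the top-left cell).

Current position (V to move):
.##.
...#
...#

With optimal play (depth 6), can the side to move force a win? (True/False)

V winning at [.##./...#/...#]: True

p1 V@[.##./...#/...#]: V00[###./#..#/...#]-1 V10[.##./#..#/#..#]-1 V11[.##./.#.#/.#.#]+1* V12[.##./..##/..##]-1
p2 H@[.##./.#.#/.#.#] terminal -1; root [.##./...#/...#] d6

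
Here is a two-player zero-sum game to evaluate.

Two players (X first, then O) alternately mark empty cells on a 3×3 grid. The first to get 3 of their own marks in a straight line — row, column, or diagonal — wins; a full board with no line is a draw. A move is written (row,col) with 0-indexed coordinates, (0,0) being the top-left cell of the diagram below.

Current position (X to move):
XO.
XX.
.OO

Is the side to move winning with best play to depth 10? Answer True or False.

X winning at [XO./XX./.OO]: True

[XO./XX./.OO] X move#1: (0,2):-1/XOX/XX./.OO, (1,2):+1/XO./XXX/.OO*, (2,0):+1/XO./XX./XOO
[XO./XXX/.OO] end (terminal -1, O#2); searched XO./XX./.OO to 10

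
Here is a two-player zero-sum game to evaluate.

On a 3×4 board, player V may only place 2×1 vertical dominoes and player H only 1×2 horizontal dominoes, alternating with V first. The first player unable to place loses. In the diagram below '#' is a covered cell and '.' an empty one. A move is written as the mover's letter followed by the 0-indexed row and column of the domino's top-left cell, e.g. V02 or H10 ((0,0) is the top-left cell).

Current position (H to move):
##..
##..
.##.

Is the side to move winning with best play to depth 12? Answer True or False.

[##../##../.##.] H move#1: H02:-1/####/##../.##., H12:+1/##../####/.##.*
[##../####/.##.] end (terminal -1, V#2); searched ##../##../.##. to 12

H winning at [##../##../.##.]: True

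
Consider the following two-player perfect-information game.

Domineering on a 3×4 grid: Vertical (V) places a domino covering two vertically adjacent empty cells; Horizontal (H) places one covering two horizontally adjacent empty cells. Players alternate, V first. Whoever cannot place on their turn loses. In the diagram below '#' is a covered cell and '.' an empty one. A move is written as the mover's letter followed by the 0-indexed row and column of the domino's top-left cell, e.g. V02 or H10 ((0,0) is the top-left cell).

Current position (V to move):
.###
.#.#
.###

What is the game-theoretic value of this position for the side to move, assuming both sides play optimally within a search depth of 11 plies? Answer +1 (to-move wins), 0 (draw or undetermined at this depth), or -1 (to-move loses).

value(.###/.#.#/.###, V) = +1

ply 1, V at .###/.#.#/.### | V00=+1→####/##.#/.###*; V10=+1→.###/##.#/####
ply 2: ####/##.#/.### is terminal -1 (H); from .###/.#.#/.### depth 11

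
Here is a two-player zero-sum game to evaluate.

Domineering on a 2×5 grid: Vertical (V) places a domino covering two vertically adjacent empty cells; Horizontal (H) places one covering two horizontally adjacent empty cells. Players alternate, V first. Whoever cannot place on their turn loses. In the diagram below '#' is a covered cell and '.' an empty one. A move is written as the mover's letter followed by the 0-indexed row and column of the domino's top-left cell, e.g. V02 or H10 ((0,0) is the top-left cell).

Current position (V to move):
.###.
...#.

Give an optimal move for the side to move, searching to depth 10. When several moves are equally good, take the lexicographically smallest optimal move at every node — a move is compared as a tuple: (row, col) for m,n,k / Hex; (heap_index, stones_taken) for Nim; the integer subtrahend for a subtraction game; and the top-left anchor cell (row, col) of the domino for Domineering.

[.###./...#.] V move#1: V00:+1/####./#..#.*, V04:-1/.####/...##
[####./#..#.] H move#2: H11:-1/####./####.*
[####./####.] V move#3: V04:+1/#####/#####*
[#####/#####] end (terminal -1, H#4); searched .###./...#. to 10

V's best at [.###./...#.]: V00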